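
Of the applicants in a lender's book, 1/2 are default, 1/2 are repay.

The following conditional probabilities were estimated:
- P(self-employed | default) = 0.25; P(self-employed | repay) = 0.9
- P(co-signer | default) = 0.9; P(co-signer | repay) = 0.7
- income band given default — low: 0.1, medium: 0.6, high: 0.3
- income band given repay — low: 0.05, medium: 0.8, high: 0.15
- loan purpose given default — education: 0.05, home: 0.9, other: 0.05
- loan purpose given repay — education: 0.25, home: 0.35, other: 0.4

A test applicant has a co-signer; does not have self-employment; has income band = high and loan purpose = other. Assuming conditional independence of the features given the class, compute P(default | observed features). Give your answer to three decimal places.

default: 0.5 × (1−0.25) × 0.9 × 0.3 × 0.05 = 0.0050625
repay: 0.5 × (1−0.9) × 0.7 × 0.15 × 0.4 = 0.0021
P(default | x) = 0.0050625 / 0.0071625 ≈ 0.707

0.707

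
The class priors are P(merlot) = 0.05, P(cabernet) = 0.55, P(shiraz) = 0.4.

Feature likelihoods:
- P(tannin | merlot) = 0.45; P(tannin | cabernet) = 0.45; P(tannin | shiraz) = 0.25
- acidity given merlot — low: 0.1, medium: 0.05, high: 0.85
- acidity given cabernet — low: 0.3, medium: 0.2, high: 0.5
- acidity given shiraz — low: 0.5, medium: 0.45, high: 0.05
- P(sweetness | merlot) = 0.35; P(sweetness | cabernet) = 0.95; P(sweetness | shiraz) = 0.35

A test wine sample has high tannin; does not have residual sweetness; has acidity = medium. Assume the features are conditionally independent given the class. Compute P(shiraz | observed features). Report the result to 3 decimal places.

0.901

merlot: 0.05 × 0.45 × 0.05 × (1−0.35) = 0.00073125
cabernet: 0.55 × 0.45 × 0.2 × (1−0.95) = 0.002475
shiraz: 0.4 × 0.25 × 0.45 × (1−0.35) = 0.02925
P(shiraz | x) = 0.02925 / 0.03245625 ≈ 0.901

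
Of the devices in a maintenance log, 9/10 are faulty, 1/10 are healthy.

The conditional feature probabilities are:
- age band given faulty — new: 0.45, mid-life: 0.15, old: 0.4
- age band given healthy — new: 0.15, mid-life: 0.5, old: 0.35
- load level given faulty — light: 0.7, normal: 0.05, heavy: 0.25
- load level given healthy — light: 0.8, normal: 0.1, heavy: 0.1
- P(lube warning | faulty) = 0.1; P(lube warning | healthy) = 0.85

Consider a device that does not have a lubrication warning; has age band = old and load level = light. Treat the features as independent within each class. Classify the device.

faulty: 0.9 × 0.4 × 0.7 × (1−0.1) = 0.2268
healthy: 0.1 × 0.35 × 0.8 × (1−0.85) = 0.0042
Highest score → faulty.

faulty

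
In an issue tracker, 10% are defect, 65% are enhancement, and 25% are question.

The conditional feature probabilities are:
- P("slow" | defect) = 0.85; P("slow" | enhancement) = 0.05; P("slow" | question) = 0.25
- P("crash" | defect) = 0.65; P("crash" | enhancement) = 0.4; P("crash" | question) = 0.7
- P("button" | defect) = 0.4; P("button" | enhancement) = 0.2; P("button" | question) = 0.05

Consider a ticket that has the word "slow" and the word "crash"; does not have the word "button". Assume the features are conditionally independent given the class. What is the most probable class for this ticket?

defect: 0.1 × 0.85 × 0.65 × (1−0.4) = 0.03315
enhancement: 0.65 × 0.05 × 0.4 × (1−0.2) = 0.0104
question: 0.25 × 0.25 × 0.7 × (1−0.05) = 0.0415625
Highest score → question.

question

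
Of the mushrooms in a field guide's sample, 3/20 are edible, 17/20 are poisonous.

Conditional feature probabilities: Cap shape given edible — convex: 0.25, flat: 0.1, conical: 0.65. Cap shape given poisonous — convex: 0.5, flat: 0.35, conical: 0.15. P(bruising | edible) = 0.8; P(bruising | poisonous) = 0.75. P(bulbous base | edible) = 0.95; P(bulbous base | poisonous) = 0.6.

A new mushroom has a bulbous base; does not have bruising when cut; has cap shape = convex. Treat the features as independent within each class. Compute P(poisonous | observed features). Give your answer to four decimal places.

0.8995

edible: 0.15 × 0.25 × (1−0.8) × 0.95 = 0.007125
poisonous: 0.85 × 0.5 × (1−0.75) × 0.6 = 0.06375
P(poisonous | x) = 0.06375 / 0.070875 ≈ 0.8995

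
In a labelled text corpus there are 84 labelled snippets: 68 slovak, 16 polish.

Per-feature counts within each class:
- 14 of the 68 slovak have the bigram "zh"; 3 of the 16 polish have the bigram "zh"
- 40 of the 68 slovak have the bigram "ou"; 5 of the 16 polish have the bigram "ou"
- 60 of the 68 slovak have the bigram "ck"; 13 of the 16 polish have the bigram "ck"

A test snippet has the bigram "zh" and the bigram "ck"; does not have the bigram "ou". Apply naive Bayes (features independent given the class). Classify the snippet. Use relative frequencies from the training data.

slovak

slovak: (68/84) × (14/68) × (28/68) × (60/68) ≈ 0.0605536
polish: (16/84) × (3/16) × (11/16) × (13/16) ≈ 0.0199498
Highest score → slovak.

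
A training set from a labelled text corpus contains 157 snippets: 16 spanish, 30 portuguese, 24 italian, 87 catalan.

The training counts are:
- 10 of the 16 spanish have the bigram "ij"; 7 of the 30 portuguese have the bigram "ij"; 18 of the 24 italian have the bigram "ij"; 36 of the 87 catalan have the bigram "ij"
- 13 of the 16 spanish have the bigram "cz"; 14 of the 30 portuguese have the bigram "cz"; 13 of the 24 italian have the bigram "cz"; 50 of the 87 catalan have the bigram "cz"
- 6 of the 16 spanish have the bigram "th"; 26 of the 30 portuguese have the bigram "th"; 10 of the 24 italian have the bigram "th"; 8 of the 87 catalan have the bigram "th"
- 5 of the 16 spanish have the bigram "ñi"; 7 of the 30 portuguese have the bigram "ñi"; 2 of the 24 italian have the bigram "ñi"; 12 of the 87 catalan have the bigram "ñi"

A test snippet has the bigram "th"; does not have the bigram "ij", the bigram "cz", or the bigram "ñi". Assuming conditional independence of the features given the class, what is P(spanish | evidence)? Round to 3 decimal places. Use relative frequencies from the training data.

0.026

spanish: (16/157) × (6/16) × (3/16) × (6/16) × (11/16) ≈ 0.00184738
portuguese: (30/157) × (23/30) × (16/30) × (26/30) × (23/30) ≈ 0.0519141
italian: (24/157) × (6/24) × (11/24) × (10/24) × (22/24) ≈ 0.00669011
catalan: (87/157) × (51/87) × (37/87) × (8/87) × (75/87) ≈ 0.0109513
P(spanish | x) = 0.00184738 / 0.07140289 ≈ 0.026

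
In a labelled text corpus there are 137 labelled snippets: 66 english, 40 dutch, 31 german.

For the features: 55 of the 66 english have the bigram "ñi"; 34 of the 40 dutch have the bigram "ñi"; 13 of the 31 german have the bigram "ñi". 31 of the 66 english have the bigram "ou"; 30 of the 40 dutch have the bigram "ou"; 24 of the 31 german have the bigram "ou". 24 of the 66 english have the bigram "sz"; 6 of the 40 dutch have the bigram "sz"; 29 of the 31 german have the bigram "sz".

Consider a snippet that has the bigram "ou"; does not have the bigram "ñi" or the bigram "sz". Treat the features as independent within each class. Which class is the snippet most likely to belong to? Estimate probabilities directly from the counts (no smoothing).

dutch

english: (66/137) × (11/66) × (31/66) × (42/66) ≈ 0.0239991
dutch: (40/137) × (6/40) × (30/40) × (34/40) ≈ 0.0279197
german: (31/137) × (18/31) × (24/31) × (2/31) ≈ 0.00656251
Highest score → dutch.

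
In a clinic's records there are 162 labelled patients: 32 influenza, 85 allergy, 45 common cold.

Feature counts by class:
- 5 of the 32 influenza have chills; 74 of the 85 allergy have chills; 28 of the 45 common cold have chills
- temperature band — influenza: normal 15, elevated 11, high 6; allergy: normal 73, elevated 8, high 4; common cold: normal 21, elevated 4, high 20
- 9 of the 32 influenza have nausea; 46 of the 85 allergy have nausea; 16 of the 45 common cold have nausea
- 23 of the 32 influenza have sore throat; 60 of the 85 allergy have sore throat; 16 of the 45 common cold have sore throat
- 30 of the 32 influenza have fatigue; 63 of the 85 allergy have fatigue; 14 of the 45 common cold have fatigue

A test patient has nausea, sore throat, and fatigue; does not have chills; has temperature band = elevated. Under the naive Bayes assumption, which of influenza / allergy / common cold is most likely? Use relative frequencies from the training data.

influenza

influenza: (32/162) × (27/32) × (11/32) × (9/32) × (23/32) × (30/32) = 0.01085758209228515625
allergy: (85/162) × (11/85) × (8/85) × (46/85) × (60/85) × (63/85) ≈ 0.00180943
common cold: (45/162) × (17/45) × (4/45) × (16/45) × (16/45) × (14/45) ≈ 0.00036687
Highest score → influenza.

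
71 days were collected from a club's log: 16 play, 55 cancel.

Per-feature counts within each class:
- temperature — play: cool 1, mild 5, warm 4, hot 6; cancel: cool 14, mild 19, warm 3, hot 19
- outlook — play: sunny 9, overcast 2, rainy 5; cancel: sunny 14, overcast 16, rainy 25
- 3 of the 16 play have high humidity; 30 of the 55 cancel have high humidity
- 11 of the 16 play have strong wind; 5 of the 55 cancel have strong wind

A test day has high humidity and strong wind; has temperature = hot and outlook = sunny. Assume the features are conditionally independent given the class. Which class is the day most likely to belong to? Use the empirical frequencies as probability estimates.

play

play: (16/71) × (6/16) × (9/16) × (3/16) × (11/16) ≈ 0.00612759
cancel: (55/71) × (19/55) × (14/55) × (30/55) × (5/55) ≈ 0.00337774
Highest score → play.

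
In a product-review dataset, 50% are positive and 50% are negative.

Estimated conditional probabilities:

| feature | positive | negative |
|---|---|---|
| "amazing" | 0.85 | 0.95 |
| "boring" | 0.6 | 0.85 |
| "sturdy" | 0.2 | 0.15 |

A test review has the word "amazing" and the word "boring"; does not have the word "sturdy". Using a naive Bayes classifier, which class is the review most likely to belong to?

negative

positive: 0.5 × 0.85 × 0.6 × (1−0.2) = 0.204
negative: 0.5 × 0.95 × 0.85 × (1−0.15) = 0.3431875
Highest score → negative.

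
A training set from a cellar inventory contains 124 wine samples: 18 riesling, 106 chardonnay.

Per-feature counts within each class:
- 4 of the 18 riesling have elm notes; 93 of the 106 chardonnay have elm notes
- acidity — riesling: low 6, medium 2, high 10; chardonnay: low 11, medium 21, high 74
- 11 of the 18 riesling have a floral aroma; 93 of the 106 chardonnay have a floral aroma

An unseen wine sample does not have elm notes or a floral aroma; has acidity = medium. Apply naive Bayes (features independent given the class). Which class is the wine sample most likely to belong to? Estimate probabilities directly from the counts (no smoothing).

riesling: (18/124) × (14/18) × (2/18) × (7/18) ≈ 0.00487853
chardonnay: (106/124) × (13/106) × (21/106) × (13/106) ≈ 0.00254726
Highest score → riesling.

riesling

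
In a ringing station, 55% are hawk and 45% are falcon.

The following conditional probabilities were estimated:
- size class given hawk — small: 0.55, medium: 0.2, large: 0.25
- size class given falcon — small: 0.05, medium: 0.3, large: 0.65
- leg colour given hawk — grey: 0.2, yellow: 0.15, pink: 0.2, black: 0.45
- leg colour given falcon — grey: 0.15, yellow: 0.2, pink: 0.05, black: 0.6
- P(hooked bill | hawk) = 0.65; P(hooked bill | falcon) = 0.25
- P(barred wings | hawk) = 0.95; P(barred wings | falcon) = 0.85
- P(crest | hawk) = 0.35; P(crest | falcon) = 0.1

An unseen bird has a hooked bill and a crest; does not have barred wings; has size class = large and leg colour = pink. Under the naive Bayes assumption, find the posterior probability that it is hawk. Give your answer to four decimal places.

hawk: 0.55 × 0.25 × 0.2 × 0.65 × (1−0.95) × 0.35 = 0.0003128125
falcon: 0.45 × 0.65 × 0.05 × 0.25 × (1−0.85) × 0.1 = 0.00005484375
P(hawk | x) = 0.0003128125 / 0.00036765625 ≈ 0.8508

0.8508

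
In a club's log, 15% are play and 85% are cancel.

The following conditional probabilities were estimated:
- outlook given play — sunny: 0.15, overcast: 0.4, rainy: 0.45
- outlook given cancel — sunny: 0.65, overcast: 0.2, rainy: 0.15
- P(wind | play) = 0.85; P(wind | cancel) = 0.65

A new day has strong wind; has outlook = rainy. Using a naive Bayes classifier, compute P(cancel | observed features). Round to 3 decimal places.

play: 0.15 × 0.45 × 0.85 = 0.057375
cancel: 0.85 × 0.15 × 0.65 = 0.082875
P(cancel | x) = 0.082875 / 0.14025 ≈ 0.591

0.591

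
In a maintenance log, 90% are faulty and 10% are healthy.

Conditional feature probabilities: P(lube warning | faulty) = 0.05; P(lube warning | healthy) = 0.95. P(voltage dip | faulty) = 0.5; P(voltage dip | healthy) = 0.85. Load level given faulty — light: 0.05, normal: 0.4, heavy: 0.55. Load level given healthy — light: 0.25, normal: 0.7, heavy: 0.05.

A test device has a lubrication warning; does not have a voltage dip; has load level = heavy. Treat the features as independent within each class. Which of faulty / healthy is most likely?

faulty

faulty: 0.9 × 0.05 × (1−0.5) × 0.55 = 0.012375
healthy: 0.1 × 0.95 × (1−0.85) × 0.05 = 0.0007125
Highest score → faulty.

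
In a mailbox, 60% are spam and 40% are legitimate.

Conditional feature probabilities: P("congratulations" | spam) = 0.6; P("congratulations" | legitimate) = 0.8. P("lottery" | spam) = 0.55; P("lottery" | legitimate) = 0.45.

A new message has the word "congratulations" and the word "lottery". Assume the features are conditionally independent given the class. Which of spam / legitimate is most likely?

spam: 0.6 × 0.6 × 0.55 = 0.198
legitimate: 0.4 × 0.8 × 0.45 = 0.144
Highest score → spam.

spam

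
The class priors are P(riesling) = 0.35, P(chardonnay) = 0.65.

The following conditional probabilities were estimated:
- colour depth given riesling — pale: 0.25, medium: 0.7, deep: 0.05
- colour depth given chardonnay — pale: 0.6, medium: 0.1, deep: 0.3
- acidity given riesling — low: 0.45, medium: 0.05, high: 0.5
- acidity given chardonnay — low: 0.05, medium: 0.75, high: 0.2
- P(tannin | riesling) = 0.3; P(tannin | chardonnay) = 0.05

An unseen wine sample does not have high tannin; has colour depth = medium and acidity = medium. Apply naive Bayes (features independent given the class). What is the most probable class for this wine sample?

chardonnay

riesling: 0.35 × 0.7 × 0.05 × (1−0.3) = 0.008575
chardonnay: 0.65 × 0.1 × 0.75 × (1−0.05) = 0.0463125
Highest score → chardonnay.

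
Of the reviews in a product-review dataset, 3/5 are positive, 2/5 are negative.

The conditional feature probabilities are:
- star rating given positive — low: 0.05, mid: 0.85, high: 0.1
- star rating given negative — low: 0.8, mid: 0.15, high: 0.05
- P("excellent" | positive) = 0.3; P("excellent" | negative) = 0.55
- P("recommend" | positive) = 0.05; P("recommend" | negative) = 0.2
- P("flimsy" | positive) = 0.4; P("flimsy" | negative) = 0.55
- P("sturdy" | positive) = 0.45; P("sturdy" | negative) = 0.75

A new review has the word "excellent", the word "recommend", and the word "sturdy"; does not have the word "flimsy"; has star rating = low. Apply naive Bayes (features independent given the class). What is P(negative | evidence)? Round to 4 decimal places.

0.9899

positive: 0.6 × 0.05 × 0.3 × 0.05 × (1−0.4) × 0.45 = 0.0001215
negative: 0.4 × 0.8 × 0.55 × 0.2 × (1−0.55) × 0.75 = 0.01188
P(negative | x) = 0.01188 / 0.0120015 ≈ 0.9899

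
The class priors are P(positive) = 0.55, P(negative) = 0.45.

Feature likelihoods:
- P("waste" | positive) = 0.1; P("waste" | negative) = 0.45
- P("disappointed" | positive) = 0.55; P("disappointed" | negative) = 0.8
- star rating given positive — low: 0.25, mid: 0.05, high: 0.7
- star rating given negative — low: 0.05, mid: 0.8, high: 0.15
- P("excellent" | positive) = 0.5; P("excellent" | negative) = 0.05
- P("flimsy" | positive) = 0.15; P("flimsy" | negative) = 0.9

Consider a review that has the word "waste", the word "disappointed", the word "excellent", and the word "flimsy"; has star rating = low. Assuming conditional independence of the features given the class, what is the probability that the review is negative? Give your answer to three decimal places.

positive: 0.55 × 0.1 × 0.55 × 0.25 × 0.5 × 0.15 = 0.0005671875
negative: 0.45 × 0.45 × 0.8 × 0.05 × 0.05 × 0.9 = 0.0003645
P(negative | x) = 0.0003645 / 0.0009316875 ≈ 0.391

0.391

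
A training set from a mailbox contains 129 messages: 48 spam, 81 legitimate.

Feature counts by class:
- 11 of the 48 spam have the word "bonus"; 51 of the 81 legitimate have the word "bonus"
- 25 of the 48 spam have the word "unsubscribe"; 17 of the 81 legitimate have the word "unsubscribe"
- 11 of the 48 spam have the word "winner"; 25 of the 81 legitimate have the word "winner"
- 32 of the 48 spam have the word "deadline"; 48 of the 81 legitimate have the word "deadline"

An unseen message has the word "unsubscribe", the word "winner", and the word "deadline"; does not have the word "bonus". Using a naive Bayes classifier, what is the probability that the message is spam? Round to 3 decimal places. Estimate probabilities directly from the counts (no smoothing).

0.719

spam: (48/129) × (37/48) × (25/48) × (11/48) × (32/48) ≈ 0.0228229
legitimate: (81/129) × (30/81) × (17/81) × (25/81) × (48/81) ≈ 0.00892702
P(spam | x) = 0.0228229 / 0.03174992 ≈ 0.719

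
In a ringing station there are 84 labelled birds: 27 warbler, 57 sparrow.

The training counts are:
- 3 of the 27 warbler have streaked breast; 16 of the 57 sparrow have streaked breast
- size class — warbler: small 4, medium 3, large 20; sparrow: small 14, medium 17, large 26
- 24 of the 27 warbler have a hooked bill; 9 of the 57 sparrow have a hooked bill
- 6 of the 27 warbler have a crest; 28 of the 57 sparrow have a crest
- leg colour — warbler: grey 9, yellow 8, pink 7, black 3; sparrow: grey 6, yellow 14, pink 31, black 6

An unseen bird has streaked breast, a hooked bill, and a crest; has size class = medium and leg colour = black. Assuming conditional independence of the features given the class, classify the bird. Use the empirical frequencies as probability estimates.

warbler: (27/84) × (3/27) × (3/27) × (24/27) × (6/27) × (3/27) ≈ 0.0000870947
sparrow: (57/84) × (16/57) × (17/57) × (9/57) × (28/57) × (6/57) ≈ 0.000463812
Highest score → sparrow.

sparrow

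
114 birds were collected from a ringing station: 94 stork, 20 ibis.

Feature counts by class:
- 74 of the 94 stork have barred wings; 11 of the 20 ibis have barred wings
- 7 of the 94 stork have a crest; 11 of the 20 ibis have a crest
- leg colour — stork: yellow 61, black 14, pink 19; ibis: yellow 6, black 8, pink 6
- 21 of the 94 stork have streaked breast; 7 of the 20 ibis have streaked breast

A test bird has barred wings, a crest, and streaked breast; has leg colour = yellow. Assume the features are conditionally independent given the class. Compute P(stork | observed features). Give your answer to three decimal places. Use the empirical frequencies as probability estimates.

stork: (94/114) × (74/94) × (7/94) × (61/94) × (21/94) ≈ 0.00700794
ibis: (20/114) × (11/20) × (11/20) × (6/20) × (7/20) ≈ 0.00557237
P(stork | x) = 0.00700794 / 0.01258031 ≈ 0.557

0.557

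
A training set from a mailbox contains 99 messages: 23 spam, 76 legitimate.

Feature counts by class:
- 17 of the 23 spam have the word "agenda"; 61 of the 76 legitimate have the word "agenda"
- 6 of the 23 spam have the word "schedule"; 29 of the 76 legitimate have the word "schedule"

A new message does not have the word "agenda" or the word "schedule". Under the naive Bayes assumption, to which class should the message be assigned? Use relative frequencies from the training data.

legitimate

spam: (23/99) × (6/23) × (17/23) ≈ 0.0447958
legitimate: (76/99) × (15/76) × (47/76) ≈ 0.0937002
Highest score → legitimate.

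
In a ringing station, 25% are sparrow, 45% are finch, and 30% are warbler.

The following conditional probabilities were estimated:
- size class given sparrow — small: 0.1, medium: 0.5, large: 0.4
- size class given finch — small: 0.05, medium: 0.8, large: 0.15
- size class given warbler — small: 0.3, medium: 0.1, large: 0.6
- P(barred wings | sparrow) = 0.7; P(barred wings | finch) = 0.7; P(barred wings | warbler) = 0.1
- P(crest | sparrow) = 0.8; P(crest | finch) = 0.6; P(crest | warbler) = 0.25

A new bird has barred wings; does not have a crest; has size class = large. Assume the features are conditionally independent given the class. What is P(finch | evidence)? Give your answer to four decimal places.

sparrow: 0.25 × 0.4 × 0.7 × (1−0.8) = 0.014
finch: 0.45 × 0.15 × 0.7 × (1−0.6) = 0.0189
warbler: 0.3 × 0.6 × 0.1 × (1−0.25) = 0.0135
P(finch | x) = 0.0189 / 0.0464 ≈ 0.4073

0.4073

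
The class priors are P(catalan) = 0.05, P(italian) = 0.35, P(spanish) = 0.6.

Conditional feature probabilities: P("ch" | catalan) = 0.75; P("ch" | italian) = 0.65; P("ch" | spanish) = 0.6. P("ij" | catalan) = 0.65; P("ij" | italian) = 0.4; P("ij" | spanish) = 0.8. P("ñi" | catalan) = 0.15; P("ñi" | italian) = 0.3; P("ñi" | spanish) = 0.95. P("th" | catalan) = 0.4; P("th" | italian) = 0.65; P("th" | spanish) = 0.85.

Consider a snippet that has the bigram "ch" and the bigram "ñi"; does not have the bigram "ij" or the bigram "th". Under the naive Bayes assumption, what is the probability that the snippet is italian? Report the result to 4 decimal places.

0.5561

catalan: 0.05 × 0.75 × (1−0.65) × 0.15 × (1−0.4) = 0.00118125
italian: 0.35 × 0.65 × (1−0.4) × 0.3 × (1−0.65) = 0.0143325
spanish: 0.6 × 0.6 × (1−0.8) × 0.95 × (1−0.85) = 0.01026
P(italian | x) = 0.0143325 / 0.02577375 ≈ 0.5561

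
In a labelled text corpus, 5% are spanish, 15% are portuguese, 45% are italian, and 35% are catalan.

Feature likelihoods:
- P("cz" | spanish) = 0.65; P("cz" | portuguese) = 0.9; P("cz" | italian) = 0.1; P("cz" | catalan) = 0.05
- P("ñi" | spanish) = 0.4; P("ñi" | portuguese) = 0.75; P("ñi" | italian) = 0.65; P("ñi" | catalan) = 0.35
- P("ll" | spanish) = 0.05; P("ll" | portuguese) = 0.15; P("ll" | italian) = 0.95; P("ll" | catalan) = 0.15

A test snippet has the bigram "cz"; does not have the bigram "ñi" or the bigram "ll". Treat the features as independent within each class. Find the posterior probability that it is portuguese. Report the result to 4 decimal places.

0.4975

spanish: 0.05 × 0.65 × (1−0.4) × (1−0.05) = 0.018525
portuguese: 0.15 × 0.9 × (1−0.75) × (1−0.15) = 0.0286875
italian: 0.45 × 0.1 × (1−0.65) × (1−0.95) = 0.0007875
catalan: 0.35 × 0.05 × (1−0.35) × (1−0.15) = 0.00966875
P(portuguese | x) = 0.0286875 / 0.05766875 ≈ 0.4975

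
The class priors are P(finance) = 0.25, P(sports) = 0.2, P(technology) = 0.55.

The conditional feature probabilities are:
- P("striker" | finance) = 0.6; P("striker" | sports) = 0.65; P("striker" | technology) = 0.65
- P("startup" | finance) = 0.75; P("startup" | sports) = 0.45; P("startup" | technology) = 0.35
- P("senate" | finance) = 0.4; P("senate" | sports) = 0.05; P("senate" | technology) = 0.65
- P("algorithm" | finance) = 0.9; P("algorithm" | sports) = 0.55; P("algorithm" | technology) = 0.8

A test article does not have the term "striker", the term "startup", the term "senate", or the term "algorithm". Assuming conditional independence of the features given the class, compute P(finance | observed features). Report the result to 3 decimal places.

0.056

finance: 0.25 × (1−0.6) × (1−0.75) × (1−0.4) × (1−0.9) = 0.0015
sports: 0.2 × (1−0.65) × (1−0.45) × (1−0.05) × (1−0.55) = 0.01645875
technology: 0.55 × (1−0.65) × (1−0.35) × (1−0.65) × (1−0.8) = 0.00875875
P(finance | x) = 0.0015 / 0.0267175 ≈ 0.056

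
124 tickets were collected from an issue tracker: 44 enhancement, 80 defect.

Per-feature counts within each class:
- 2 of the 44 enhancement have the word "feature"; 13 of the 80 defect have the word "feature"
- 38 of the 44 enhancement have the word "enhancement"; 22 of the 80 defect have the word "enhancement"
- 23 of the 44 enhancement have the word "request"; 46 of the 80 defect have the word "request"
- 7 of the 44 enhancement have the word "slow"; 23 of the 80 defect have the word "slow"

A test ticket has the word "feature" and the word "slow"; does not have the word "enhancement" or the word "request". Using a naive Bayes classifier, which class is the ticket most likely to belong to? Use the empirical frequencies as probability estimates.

defect

enhancement: (44/124) × (2/44) × (6/44) × (21/44) × (7/44) ≈ 0.000167001
defect: (80/124) × (13/80) × (58/80) × (34/80) × (23/80) ≈ 0.00928724
Highest score → defect.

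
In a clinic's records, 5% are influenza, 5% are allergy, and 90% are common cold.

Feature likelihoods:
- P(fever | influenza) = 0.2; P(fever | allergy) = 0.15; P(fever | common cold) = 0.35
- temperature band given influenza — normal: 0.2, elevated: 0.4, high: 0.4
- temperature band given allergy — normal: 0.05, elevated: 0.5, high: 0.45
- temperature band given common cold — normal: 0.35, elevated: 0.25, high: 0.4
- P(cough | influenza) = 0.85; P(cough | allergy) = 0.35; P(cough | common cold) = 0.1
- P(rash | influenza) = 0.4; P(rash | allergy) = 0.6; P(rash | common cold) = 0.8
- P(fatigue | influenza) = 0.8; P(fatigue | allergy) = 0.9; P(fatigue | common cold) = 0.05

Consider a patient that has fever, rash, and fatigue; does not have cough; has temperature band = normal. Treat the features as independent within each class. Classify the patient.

common cold

influenza: 0.05 × 0.2 × 0.2 × (1−0.85) × 0.4 × 0.8 = 0.000096
allergy: 0.05 × 0.15 × 0.05 × (1−0.35) × 0.6 × 0.9 = 0.000131625
common cold: 0.9 × 0.35 × 0.35 × (1−0.1) × 0.8 × 0.05 = 0.003969
Highest score → common cold.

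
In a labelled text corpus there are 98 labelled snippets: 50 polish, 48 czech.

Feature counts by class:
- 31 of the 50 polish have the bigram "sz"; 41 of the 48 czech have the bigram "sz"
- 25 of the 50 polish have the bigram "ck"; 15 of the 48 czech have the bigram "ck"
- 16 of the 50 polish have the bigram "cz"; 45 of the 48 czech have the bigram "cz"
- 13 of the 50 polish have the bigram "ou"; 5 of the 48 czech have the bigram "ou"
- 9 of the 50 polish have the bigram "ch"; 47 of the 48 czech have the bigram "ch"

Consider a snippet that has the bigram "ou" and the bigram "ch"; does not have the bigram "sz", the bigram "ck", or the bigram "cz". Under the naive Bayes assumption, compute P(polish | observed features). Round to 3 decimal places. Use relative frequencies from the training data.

0.908

polish: (50/98) × (19/50) × (25/50) × (34/50) × (13/50) × (9/50) ≈ 0.00308498
czech: (48/98) × (7/48) × (33/48) × (3/48) × (5/48) × (47/48) ≈ 0.000313047
P(polish | x) = 0.00308498 / 0.003398027 ≈ 0.908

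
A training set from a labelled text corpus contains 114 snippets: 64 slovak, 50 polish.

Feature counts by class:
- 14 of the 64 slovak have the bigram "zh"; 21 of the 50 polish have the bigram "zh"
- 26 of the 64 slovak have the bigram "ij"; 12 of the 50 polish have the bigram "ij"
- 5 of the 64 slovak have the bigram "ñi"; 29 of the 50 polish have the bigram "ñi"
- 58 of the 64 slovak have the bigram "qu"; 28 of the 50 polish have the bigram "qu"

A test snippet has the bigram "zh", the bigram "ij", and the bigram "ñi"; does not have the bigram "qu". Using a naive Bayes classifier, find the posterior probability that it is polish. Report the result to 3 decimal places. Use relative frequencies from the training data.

slovak: (64/114) × (14/64) × (26/64) × (5/64) × (6/64) ≈ 0.000365408
polish: (50/114) × (21/50) × (12/50) × (29/50) × (22/50) ≈ 0.0112825
P(polish | x) = 0.0112825 / 0.011647908 ≈ 0.969

0.969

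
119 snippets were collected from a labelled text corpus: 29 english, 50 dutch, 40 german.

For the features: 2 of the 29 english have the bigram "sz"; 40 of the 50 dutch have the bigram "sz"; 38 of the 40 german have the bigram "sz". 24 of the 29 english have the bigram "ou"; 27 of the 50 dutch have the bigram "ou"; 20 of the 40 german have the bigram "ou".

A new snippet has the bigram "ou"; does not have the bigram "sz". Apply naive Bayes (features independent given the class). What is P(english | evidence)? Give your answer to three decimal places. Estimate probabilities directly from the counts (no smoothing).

english: (29/119) × (27/29) × (24/29) ≈ 0.187772
dutch: (50/119) × (10/50) × (27/50) ≈ 0.0453782
german: (40/119) × (2/40) × (20/40) ≈ 0.00840336
P(english | x) = 0.187772 / 0.24155356 ≈ 0.777

0.777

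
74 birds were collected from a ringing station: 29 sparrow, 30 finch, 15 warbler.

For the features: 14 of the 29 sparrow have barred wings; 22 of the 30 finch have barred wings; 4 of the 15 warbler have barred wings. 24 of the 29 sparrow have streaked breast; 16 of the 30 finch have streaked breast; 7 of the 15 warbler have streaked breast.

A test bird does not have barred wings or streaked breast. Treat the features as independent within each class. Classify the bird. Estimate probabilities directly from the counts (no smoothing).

warbler

sparrow: (29/74) × (15/29) × (5/29) ≈ 0.0349487
finch: (30/74) × (8/30) × (14/30) ≈ 0.0504505
warbler: (15/74) × (11/15) × (8/15) ≈ 0.0792793
Highest score → warbler.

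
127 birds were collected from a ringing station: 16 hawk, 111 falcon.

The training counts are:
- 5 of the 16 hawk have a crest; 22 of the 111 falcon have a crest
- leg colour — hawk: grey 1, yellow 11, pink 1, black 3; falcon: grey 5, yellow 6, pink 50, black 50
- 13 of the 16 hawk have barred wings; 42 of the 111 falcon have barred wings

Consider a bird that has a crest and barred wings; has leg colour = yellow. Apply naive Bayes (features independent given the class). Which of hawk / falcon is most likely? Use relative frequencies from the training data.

hawk

hawk: (16/127) × (5/16) × (11/16) × (13/16) ≈ 0.0219919
falcon: (111/127) × (22/111) × (6/111) × (42/111) ≈ 0.00354302
Highest score → hawk.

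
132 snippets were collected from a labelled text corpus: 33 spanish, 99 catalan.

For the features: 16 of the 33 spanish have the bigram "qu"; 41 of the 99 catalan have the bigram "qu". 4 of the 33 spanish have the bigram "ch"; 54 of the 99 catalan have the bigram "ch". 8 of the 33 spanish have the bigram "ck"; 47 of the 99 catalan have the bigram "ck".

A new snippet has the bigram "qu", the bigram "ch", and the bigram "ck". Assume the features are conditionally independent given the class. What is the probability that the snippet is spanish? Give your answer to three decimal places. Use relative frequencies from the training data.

0.042

spanish: (33/132) × (16/33) × (4/33) × (8/33) ≈ 0.00356179
catalan: (99/132) × (41/99) × (54/99) × (47/99) ≈ 0.0804324
P(spanish | x) = 0.00356179 / 0.08399419 ≈ 0.042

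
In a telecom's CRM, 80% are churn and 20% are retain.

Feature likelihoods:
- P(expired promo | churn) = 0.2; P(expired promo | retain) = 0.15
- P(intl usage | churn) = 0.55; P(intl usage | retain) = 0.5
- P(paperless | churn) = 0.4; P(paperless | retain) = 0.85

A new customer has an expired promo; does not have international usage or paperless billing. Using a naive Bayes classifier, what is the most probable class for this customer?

churn

churn: 0.8 × 0.2 × (1−0.55) × (1−0.4) = 0.0432
retain: 0.2 × 0.15 × (1−0.5) × (1−0.85) = 0.00225
Highest score → churn.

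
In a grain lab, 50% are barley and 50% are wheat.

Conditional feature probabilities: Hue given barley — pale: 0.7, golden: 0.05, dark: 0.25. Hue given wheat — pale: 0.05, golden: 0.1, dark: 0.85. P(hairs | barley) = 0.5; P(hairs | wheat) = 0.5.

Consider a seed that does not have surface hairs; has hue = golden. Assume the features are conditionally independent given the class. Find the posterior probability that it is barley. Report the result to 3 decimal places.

barley: 0.5 × 0.05 × (1−0.5) = 0.0125
wheat: 0.5 × 0.1 × (1−0.5) = 0.025
P(barley | x) = 0.0125 / 0.0375 ≈ 0.333

0.333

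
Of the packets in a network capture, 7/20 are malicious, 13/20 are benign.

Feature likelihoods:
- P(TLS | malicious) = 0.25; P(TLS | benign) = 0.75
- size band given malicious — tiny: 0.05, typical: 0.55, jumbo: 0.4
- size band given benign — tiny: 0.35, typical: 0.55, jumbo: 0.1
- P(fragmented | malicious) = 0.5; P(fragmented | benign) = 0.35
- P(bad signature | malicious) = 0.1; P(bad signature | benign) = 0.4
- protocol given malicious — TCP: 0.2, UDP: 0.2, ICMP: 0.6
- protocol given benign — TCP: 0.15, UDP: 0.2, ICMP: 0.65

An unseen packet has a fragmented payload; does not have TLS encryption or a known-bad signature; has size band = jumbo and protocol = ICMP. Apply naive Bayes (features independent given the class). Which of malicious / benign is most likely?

malicious: 0.35 × (1−0.25) × 0.4 × 0.5 × (1−0.1) × 0.6 = 0.02835
benign: 0.65 × (1−0.75) × 0.1 × 0.35 × (1−0.4) × 0.65 = 0.002218125
Highest score → malicious.

malicious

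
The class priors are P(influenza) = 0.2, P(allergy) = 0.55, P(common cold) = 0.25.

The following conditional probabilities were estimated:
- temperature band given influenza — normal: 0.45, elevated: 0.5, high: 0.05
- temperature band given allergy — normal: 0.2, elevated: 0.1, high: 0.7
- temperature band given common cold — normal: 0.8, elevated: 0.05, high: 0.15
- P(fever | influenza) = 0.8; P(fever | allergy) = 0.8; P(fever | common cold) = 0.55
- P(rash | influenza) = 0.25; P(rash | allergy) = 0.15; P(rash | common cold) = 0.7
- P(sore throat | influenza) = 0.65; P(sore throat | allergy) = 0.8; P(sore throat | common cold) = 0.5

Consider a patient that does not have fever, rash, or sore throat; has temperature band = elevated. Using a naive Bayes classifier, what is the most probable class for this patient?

influenza: 0.2 × 0.5 × (1−0.8) × (1−0.25) × (1−0.65) = 0.00525
allergy: 0.55 × 0.1 × (1−0.8) × (1−0.15) × (1−0.8) = 0.00187
common cold: 0.25 × 0.05 × (1−0.55) × (1−0.7) × (1−0.5) = 0.00084375
Highest score → influenza.

influenza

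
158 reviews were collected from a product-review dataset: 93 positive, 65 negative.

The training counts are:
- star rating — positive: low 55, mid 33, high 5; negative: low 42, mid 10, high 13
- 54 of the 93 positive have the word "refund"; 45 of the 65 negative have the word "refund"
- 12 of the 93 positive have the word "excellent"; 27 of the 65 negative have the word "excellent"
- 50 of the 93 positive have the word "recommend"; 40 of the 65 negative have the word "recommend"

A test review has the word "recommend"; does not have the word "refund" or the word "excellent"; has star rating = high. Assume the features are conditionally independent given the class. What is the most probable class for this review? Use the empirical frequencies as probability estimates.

positive: (93/158) × (5/93) × (39/93) × (81/93) × (50/93) ≈ 0.00621418
negative: (65/158) × (13/65) × (20/65) × (38/65) × (40/65) ≈ 0.00910793
Highest score → negative.

negative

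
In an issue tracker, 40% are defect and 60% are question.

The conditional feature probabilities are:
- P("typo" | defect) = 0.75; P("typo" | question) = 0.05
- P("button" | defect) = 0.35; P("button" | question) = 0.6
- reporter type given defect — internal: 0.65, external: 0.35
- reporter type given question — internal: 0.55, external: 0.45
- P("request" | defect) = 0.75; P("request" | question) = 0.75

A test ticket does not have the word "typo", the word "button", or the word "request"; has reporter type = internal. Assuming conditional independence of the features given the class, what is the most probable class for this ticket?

question

defect: 0.4 × (1−0.75) × (1−0.35) × 0.65 × (1−0.75) = 0.0105625
question: 0.6 × (1−0.05) × (1−0.6) × 0.55 × (1−0.75) = 0.03135
Highest score → question.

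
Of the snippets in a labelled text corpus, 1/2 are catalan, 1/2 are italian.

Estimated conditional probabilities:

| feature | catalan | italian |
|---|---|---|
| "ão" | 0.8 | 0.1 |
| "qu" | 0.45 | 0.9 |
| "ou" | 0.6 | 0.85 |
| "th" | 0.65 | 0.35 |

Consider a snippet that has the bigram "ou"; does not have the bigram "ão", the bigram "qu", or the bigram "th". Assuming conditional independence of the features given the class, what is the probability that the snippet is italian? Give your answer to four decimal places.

0.6828

catalan: 0.5 × (1−0.8) × (1−0.45) × 0.6 × (1−0.65) = 0.01155
italian: 0.5 × (1−0.1) × (1−0.9) × 0.85 × (1−0.35) = 0.0248625
P(italian | x) = 0.0248625 / 0.0364125 ≈ 0.6828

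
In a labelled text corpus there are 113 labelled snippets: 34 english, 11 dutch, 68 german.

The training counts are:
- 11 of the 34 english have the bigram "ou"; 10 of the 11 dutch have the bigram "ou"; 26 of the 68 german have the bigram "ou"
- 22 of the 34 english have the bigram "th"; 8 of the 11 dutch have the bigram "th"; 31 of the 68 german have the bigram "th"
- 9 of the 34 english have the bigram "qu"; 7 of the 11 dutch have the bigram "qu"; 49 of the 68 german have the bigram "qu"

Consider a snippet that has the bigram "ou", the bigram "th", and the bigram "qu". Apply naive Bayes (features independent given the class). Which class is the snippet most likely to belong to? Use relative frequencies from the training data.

english: (34/113) × (11/34) × (22/34) × (9/34) ≈ 0.0166733
dutch: (11/113) × (10/11) × (8/11) × (7/11) ≈ 0.0409566
german: (68/113) × (26/68) × (31/68) × (49/68) ≈ 0.0755849
Highest score → german.

german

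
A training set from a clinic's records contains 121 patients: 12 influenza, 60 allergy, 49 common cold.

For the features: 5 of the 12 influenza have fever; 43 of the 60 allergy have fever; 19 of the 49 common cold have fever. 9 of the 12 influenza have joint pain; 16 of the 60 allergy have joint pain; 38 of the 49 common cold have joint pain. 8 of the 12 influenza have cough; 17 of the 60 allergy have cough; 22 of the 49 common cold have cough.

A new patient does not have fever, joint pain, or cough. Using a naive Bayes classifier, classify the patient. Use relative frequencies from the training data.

allergy

influenza: (12/121) × (7/12) × (3/12) × (4/12) ≈ 0.00482094
allergy: (60/121) × (17/60) × (44/60) × (43/60) ≈ 0.0738384
common cold: (49/121) × (30/49) × (11/49) × (27/49) ≈ 0.030669
Highest score → allergy.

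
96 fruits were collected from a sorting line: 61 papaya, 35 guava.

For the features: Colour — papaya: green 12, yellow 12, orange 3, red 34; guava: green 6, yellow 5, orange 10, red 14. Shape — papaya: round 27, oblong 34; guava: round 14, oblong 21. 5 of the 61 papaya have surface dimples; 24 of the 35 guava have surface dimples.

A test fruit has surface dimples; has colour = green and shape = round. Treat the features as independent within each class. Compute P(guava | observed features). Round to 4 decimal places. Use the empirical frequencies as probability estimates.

0.7908

papaya: (61/96) × (12/61) × (27/61) × (5/61) ≈ 0.00453507
guava: (35/96) × (6/35) × (14/35) × (24/35) ≈ 0.0171429
P(guava | x) = 0.0171429 / 0.02167797 ≈ 0.7908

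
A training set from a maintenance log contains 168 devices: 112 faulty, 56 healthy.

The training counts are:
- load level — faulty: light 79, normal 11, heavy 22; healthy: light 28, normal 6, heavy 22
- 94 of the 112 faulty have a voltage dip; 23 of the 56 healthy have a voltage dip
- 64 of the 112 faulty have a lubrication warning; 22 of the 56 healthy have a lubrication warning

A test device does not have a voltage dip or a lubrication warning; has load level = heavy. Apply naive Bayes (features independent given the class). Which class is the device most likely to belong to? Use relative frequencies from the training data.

faulty: (112/168) × (22/112) × (18/112) × (48/112) ≈ 0.00901968
healthy: (56/168) × (22/56) × (33/56) × (34/56) ≈ 0.0468522
Highest score → healthy.

healthy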